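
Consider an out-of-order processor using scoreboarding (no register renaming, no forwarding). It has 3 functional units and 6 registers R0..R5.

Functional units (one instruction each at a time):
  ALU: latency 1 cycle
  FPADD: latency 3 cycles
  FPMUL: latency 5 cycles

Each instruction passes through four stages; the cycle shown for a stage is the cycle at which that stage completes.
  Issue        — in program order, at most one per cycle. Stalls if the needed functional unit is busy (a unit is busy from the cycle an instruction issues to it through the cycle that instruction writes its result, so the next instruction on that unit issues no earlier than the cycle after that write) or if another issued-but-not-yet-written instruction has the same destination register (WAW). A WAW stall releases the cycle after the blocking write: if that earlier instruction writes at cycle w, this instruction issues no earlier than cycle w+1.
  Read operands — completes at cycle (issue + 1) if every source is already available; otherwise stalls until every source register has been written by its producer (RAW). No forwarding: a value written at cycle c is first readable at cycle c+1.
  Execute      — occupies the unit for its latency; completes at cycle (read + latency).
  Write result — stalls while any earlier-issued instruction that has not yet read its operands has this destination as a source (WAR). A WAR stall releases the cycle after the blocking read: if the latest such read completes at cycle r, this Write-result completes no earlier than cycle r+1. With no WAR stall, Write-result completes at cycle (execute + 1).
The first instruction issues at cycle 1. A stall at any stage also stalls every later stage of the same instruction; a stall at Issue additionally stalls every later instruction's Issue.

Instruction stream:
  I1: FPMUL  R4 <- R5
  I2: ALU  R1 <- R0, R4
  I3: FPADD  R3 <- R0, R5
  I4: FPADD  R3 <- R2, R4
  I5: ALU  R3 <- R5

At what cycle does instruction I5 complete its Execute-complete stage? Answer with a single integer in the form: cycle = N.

[I1] 1/2/7/8
[I2] 2/9/10/11  (RAW R4: wait I1 write@8)
[I3] 3/4/7/8
[I4] 9/10/13/14  (struct: FPADD busy until I3 writes@8)
[I5] 15/16/17/18  (WAW R3: wait I4 write@14)

cycle = 17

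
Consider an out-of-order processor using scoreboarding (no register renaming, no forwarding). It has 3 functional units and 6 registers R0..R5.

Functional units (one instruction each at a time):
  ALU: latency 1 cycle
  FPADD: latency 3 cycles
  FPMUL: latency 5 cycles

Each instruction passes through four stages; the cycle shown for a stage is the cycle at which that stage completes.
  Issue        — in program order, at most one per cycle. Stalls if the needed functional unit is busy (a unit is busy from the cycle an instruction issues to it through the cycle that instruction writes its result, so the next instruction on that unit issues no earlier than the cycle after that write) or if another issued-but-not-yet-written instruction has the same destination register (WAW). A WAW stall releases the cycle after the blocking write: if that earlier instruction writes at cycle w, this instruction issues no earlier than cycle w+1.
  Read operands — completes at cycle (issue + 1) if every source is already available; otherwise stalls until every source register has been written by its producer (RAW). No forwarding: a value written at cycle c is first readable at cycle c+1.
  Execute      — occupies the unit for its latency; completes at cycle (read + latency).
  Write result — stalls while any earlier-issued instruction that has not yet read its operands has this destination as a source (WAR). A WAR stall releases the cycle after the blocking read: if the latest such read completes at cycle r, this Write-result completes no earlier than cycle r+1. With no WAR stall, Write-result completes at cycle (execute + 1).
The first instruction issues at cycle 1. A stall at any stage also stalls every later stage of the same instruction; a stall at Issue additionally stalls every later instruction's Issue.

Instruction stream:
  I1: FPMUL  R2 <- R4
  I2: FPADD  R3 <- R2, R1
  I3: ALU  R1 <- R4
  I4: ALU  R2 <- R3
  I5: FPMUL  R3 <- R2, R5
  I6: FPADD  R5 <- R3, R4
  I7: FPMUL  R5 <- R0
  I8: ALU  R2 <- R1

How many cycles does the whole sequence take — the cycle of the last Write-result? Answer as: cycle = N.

[1] I1 dispatched to FPMUL
[2] I1 operands ready · I2 dispatched to FPADD
[3] I3 dispatched to ALU
[4] I3 operands ready
[5] I3 complete
[7] I1 complete
[8] R2←I1
[9] I2 operands ready
[10] R1←I3
[11] I4 dispatched to ALU
[12] I2 complete
[13] R3←I2
[14] I4 operands ready · I5 dispatched to FPMUL
[15] I4 complete · I6 dispatched to FPADD
[16] R2←I4
[17] I5 operands ready
[22] I5 complete
[23] R3←I5
[24] I6 operands ready
[27] I6 complete
[28] R5←I6
[29] I7 dispatched to FPMUL
[30] I7 operands ready · I8 dispatched to ALU
[31] I8 operands ready
[32] I8 complete
[33] R2←I8
[35] I7 complete
[36] R5←I7

cycle = 36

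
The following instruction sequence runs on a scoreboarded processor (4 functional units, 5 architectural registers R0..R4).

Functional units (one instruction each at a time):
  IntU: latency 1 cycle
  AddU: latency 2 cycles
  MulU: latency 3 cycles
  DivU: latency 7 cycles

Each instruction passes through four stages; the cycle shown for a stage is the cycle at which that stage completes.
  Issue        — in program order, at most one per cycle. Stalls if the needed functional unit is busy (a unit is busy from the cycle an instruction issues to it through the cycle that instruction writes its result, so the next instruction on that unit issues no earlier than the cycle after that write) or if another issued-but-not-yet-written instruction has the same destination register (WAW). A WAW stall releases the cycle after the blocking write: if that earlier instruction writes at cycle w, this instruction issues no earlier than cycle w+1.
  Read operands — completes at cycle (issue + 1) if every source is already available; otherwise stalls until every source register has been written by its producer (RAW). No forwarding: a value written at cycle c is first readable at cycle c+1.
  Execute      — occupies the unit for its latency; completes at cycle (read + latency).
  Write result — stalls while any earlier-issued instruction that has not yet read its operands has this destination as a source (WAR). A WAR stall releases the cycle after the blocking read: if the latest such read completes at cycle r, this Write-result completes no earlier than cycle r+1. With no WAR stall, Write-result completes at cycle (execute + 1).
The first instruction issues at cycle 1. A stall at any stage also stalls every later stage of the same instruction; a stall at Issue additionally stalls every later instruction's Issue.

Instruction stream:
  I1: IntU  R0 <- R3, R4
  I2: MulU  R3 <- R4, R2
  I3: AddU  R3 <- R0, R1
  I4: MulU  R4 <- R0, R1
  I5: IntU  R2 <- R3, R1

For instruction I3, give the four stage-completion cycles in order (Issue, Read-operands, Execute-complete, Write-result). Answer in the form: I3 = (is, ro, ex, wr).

c1: I1 issues→IntU
c2: I1 reads; I2 issues→MulU
c3: I1 exec-done; I2 reads
c4: I1 writes R0
c6: I2 exec-done
c7: I2 writes R3
c8: I3 issues→AddU
c9: I3 reads; I4 issues→MulU
c10: I4 reads; I5 issues→IntU
c11: I3 exec-done
c12: I3 writes R3
c13: I4 exec-done; I5 reads
c14: I4 writes R4; I5 exec-done
c15: I5 writes R2

I3 = (8, 9, 11, 12)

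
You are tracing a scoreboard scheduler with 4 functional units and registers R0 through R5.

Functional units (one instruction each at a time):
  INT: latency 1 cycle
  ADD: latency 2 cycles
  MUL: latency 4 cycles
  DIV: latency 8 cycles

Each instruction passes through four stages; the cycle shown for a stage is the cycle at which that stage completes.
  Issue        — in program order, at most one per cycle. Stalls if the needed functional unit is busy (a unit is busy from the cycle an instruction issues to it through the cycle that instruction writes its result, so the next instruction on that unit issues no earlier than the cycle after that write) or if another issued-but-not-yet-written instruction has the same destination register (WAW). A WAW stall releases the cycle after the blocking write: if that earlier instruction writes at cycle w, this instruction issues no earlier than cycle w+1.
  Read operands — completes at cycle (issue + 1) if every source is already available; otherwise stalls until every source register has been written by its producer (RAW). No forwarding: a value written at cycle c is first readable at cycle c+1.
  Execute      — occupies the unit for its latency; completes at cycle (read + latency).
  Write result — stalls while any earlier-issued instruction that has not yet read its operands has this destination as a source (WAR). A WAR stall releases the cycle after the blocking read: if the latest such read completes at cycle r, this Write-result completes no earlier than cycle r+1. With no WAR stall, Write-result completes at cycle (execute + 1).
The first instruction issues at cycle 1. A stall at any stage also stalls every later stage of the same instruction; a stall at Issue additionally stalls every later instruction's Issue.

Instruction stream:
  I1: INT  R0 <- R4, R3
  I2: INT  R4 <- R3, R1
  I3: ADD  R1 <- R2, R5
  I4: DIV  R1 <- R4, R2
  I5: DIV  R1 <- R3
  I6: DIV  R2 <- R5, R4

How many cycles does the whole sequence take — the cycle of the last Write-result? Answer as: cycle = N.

  I1 | 1 | 2 | 3 | 4
  I2 | 5 | 6 | 7 | 8   struct: INT busy until I1 writes@4
  I3 | 6 | 7 | 9 | 10
  I4 | 11 | 12 | 20 | 21   WAW R1: wait I3 write@10
  I5 | 22 | 23 | 31 | 32   struct: DIV busy until I4 writes@21
  I6 | 33 | 34 | 42 | 43   struct: DIV busy until I5 writes@32

cycle = 43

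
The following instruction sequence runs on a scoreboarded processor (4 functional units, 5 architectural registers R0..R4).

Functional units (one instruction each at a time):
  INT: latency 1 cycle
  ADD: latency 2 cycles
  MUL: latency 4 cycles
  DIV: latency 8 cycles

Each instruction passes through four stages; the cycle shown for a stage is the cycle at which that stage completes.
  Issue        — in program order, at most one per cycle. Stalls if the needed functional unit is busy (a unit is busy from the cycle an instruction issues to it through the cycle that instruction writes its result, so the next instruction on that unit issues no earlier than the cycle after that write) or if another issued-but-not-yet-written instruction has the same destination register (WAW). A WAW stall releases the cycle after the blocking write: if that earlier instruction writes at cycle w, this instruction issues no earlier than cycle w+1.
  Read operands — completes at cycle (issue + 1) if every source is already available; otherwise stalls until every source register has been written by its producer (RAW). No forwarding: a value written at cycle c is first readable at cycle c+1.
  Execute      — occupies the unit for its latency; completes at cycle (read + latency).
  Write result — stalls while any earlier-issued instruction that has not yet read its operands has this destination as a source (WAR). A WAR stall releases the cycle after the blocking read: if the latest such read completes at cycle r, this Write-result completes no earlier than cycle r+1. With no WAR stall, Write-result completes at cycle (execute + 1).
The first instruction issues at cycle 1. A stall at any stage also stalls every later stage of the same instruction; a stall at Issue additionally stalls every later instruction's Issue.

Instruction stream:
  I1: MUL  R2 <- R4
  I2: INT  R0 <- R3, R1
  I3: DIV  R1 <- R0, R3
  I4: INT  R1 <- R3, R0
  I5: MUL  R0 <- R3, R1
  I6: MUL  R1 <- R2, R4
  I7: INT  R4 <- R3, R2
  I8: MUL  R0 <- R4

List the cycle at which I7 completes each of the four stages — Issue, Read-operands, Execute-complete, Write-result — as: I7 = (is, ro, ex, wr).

I7 = (27, 28, 29, 30)

[1] I1 issues→MUL
[2] I1 reads | I2 issues→INT
[3] I2 reads | I3 issues→DIV
[4] I2 exec-done
[5] I2 writes R0
[6] I1 exec-done | I3 reads
[7] I1 writes R2
[14] I3 exec-done
[15] I3 writes R1
[16] I4 issues→INT
[17] I4 reads | I5 issues→MUL
[18] I4 exec-done
[19] I4 writes R1
[20] I5 reads
[24] I5 exec-done
[25] I5 writes R0
[26] I6 issues→MUL
[27] I6 reads | I7 issues→INT
[28] I7 reads
[29] I7 exec-done
[30] I7 writes R4
[31] I6 exec-done
[32] I6 writes R1
[33] I8 issues→MUL
[34] I8 reads
[38] I8 exec-done
[39] I8 writes R0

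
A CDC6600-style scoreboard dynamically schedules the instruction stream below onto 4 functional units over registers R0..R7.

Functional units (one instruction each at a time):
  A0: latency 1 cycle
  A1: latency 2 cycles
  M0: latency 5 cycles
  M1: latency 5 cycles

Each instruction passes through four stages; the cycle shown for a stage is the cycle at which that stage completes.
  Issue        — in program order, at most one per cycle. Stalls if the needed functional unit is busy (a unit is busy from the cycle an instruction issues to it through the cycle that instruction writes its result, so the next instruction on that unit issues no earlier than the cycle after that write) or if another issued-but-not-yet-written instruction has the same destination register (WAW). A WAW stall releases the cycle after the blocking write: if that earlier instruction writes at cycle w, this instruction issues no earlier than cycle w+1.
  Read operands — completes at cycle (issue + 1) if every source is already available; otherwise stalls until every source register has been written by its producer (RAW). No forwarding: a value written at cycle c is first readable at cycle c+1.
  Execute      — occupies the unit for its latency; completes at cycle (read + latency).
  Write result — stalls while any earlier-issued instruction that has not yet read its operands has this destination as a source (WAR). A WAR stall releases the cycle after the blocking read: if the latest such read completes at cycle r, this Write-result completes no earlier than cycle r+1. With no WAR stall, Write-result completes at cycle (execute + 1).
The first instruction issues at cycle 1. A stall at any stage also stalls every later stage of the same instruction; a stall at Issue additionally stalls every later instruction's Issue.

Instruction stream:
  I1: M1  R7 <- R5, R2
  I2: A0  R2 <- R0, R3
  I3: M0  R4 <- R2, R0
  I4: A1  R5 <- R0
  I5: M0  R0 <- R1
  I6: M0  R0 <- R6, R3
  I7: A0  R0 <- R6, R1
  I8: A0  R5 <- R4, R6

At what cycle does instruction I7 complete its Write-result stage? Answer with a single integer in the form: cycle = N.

cycle 1: issue I1 (M1)
cycle 2: I1 read-ops; issue I2 (A0)
cycle 3: I2 read-ops; issue I3 (M0)
cycle 4: I2 finished on A0; issue I4 (A1)
cycle 5: I2→R2; I4 read-ops
cycle 6: I3 read-ops
cycle 7: I1 finished on M1; I4 finished on A1
cycle 8: I1→R7; I4→R5
cycle 11: I3 finished on M0
cycle 12: I3→R4
cycle 13: issue I5 (M0)
cycle 14: I5 read-ops
cycle 19: I5 finished on M0
cycle 20: I5→R0
cycle 21: issue I6 (M0)
cycle 22: I6 read-ops
cycle 27: I6 finished on M0
cycle 28: I6→R0
cycle 29: issue I7 (A0)
cycle 30: I7 read-ops
cycle 31: I7 finished on A0
cycle 32: I7→R0
cycle 33: issue I8 (A0)
cycle 34: I8 read-ops
cycle 35: I8 finished on A0
cycle 36: I8→R5

cycle = 32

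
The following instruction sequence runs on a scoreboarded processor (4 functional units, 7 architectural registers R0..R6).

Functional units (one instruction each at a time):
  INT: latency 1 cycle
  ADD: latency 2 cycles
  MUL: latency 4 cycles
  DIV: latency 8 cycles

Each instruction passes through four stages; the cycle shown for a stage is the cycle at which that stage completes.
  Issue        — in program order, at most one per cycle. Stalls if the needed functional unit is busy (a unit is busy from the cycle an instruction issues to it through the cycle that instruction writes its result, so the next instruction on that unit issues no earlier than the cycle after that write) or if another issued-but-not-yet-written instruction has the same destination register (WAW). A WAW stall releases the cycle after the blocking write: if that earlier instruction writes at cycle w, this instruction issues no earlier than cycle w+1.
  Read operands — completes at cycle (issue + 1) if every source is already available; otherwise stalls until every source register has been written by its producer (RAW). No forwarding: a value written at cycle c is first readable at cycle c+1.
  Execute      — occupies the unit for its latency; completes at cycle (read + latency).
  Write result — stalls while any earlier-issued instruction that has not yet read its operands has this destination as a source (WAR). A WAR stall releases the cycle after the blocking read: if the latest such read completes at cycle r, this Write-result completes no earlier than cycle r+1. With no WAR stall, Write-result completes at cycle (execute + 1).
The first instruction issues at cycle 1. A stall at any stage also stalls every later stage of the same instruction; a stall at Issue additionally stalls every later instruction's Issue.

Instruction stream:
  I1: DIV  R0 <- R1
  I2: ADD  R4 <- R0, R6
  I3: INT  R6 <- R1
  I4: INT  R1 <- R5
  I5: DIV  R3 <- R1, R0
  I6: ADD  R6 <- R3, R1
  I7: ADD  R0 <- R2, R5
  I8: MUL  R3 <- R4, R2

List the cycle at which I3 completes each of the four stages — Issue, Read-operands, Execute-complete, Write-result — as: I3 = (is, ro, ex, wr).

I3 = (3, 4, 5, 13)

I1 -> (1, 2, 10, 11)
I2 -> (2, 12, 14, 15)  // RAW R0: wait I1 write@11
I3 -> (3, 4, 5, 13)  // WAR R6: wait I2 read@12
I4 -> (14, 15, 16, 17)  // struct: INT busy until I3 writes@13
I5 -> (15, 18, 26, 27)  // RAW R1: wait I4 write@17
I6 -> (16, 28, 30, 31)  // RAW R3: wait I5 write@27
I7 -> (32, 33, 35, 36)  // struct: ADD busy until I6 writes@31
I8 -> (33, 34, 38, 39)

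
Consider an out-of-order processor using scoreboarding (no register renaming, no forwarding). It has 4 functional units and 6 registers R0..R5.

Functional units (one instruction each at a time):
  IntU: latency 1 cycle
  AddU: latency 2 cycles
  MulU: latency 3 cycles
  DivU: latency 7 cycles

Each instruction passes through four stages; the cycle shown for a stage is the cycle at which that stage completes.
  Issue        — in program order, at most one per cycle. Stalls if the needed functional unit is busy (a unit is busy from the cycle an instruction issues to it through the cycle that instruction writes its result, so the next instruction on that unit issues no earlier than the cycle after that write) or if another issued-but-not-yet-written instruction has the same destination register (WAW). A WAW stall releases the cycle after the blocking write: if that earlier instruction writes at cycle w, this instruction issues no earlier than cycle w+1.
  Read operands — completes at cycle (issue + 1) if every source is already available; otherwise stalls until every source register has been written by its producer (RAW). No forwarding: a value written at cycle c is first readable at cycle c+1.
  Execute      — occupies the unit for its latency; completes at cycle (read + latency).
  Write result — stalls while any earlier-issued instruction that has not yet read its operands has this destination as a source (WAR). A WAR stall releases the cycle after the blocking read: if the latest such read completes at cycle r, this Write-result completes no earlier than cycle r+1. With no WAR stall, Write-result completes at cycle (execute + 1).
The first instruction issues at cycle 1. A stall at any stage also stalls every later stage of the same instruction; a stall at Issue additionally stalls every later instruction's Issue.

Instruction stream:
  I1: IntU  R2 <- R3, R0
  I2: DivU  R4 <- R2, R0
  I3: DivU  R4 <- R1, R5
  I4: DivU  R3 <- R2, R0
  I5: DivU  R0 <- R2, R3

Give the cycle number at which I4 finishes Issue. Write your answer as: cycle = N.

t=1  I1 issues→IntU
t=2  I1 reads, I2 issues→DivU
t=3  I1 exec-done
t=4  I1 writes R2
t=5  I2 reads
t=12  I2 exec-done
t=13  I2 writes R4
t=14  I3 issues→DivU
t=15  I3 reads
t=22  I3 exec-done
t=23  I3 writes R4
t=24  I4 issues→DivU
t=25  I4 reads
t=32  I4 exec-done
t=33  I4 writes R3
t=34  I5 issues→DivU
t=35  I5 reads
t=42  I5 exec-done
t=43  I5 writes R0

cycle = 24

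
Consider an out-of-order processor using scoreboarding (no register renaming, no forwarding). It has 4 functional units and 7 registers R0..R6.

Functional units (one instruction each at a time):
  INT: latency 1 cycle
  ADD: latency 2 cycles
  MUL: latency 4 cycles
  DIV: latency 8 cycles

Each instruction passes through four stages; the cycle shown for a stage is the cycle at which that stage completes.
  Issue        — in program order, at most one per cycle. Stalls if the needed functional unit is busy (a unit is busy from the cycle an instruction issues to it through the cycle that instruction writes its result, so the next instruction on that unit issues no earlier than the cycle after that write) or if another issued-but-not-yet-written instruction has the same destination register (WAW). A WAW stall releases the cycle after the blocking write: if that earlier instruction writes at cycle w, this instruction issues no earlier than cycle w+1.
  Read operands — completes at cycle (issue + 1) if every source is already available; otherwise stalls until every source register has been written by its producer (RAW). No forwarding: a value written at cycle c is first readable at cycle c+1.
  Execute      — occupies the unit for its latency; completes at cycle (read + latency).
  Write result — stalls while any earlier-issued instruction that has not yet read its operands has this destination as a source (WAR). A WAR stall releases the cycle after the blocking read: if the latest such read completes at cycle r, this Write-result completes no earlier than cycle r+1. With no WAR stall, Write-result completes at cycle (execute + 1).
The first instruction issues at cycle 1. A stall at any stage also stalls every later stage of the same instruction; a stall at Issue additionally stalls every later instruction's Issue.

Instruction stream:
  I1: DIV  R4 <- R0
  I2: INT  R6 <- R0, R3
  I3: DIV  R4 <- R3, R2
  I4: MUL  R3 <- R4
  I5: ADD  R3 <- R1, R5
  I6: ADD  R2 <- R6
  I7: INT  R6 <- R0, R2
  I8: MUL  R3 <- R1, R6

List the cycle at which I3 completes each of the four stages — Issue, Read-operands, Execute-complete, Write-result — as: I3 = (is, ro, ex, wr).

I3 = (12, 13, 21, 22)

[1] I1→DIV
[2] I1 RO; I2→INT
[3] I2 RO
[4] I2 EX
[5] I2 WR R6
[10] I1 EX
[11] I1 WR R4
[12] I3→DIV
[13] I3 RO; I4→MUL
[21] I3 EX
[22] I3 WR R4
[23] I4 RO
[27] I4 EX
[28] I4 WR R3
[29] I5→ADD
[30] I5 RO
[32] I5 EX
[33] I5 WR R3
[34] I6→ADD
[35] I6 RO; I7→INT
[36] I8→MUL
[37] I6 EX
[38] I6 WR R2
[39] I7 RO
[40] I7 EX
[41] I7 WR R6
[42] I8 RO
[46] I8 EX
[47] I8 WR R3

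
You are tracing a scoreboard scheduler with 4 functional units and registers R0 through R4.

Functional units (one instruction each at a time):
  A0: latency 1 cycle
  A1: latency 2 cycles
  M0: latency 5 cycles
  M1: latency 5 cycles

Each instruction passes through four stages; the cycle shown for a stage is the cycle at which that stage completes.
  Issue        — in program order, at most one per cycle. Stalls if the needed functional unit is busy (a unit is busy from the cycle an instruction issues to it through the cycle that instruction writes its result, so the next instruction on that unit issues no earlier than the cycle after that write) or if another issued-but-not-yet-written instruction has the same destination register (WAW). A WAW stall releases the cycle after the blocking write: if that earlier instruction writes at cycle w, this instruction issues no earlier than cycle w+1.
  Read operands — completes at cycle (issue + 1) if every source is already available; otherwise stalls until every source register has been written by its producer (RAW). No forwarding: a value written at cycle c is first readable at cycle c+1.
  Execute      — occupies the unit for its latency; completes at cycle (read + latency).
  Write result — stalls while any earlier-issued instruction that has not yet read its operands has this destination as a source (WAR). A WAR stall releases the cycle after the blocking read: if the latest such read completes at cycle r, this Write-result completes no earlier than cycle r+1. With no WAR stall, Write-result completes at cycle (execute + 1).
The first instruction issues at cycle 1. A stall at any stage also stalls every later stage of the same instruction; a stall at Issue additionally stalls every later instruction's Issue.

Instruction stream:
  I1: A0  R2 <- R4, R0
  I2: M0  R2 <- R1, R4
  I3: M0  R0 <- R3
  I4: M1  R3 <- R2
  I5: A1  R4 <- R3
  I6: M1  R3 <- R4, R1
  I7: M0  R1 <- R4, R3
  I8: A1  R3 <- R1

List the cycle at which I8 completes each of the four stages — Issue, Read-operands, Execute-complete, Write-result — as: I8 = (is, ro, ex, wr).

  I1 | 1 | 2 | 3 | 4
  I2 | 5 | 6 | 11 | 12   WAW R2: wait I1 write@4
  I3 | 13 | 14 | 19 | 20   struct: M0 busy until I2 writes@12
  I4 | 14 | 15 | 20 | 21
  I5 | 15 | 22 | 24 | 25   RAW R3: wait I4 write@21
  I6 | 22 | 26 | 31 | 32   struct: M1 busy until I4 writes@21 · RAW R4: wait I5 write@25
  I7 | 23 | 33 | 38 | 39   RAW R3: wait I6 write@32
  I8 | 33 | 40 | 42 | 43   WAW R3: wait I6 write@32 · RAW R1: wait I7 write@39

I8 = (33, 40, 42, 43)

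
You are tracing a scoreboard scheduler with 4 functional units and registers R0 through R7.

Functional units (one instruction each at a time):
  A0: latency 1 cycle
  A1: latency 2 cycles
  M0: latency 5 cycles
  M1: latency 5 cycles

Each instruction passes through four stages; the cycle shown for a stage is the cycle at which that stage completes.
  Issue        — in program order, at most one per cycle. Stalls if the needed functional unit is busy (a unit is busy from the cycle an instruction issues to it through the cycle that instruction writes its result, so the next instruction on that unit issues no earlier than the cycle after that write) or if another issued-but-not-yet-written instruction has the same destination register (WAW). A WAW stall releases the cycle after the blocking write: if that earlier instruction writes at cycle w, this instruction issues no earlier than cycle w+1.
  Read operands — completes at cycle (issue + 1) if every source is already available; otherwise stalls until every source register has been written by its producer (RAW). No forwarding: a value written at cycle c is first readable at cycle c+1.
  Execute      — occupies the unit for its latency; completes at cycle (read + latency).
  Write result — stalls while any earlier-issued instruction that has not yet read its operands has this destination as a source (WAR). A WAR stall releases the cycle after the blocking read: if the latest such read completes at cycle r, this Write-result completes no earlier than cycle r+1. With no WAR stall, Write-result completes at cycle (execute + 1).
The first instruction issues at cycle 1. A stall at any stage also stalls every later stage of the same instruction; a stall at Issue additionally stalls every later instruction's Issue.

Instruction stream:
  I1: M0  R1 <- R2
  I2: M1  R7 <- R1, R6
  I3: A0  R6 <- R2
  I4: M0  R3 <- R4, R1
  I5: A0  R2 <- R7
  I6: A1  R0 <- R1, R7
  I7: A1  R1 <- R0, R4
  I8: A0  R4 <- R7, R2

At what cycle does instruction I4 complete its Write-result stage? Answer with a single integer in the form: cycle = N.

c1: I1 dispatched to M0
c2: I1 operands ready; I2 dispatched to M1
c3: I3 dispatched to A0
c4: I3 operands ready
c5: I3 complete
c7: I1 complete
c8: R1←I1
c9: I2 operands ready; I4 dispatched to M0
c10: R6←I3; I4 operands ready
c11: I5 dispatched to A0
c12: I6 dispatched to A1
c14: I2 complete
c15: R7←I2; I4 complete
c16: R3←I4; I5 operands ready; I6 operands ready
c17: I5 complete
c18: R2←I5; I6 complete
c19: R0←I6
c20: I7 dispatched to A1
c21: I7 operands ready; I8 dispatched to A0
c22: I8 operands ready
c23: I7 complete; I8 complete
c24: R1←I7; R4←I8

cycle = 16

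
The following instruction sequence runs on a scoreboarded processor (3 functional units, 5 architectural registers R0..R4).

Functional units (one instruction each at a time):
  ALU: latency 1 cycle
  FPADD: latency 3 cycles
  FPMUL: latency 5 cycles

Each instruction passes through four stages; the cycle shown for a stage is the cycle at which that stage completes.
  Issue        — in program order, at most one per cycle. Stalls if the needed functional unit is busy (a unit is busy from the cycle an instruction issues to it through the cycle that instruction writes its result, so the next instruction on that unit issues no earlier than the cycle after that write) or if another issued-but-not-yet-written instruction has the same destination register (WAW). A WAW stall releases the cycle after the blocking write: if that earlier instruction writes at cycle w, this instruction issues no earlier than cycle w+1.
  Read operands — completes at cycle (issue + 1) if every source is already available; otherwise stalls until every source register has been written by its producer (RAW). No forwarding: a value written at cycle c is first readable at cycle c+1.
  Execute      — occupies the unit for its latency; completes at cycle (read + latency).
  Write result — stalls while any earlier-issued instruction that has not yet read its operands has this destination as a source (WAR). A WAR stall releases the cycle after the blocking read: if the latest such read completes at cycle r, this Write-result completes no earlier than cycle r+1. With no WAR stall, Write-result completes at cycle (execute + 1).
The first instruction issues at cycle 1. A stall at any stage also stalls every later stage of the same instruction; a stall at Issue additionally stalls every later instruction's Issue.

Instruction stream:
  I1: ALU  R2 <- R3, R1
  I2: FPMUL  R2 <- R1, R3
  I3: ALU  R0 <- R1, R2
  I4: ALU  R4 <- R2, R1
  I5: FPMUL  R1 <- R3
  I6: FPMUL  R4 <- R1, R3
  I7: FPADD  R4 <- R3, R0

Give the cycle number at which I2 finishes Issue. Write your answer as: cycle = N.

cycle = 5

[1] I1 dispatched to ALU
[2] I1 operands ready
[3] I1 complete
[4] R2←I1
[5] I2 dispatched to FPMUL
[6] I2 operands ready · I3 dispatched to ALU
[11] I2 complete
[12] R2←I2
[13] I3 operands ready
[14] I3 complete
[15] R0←I3
[16] I4 dispatched to ALU
[17] I4 operands ready · I5 dispatched to FPMUL
[18] I4 complete · I5 operands ready
[19] R4←I4
[23] I5 complete
[24] R1←I5
[25] I6 dispatched to FPMUL
[26] I6 operands ready
[31] I6 complete
[32] R4←I6
[33] I7 dispatched to FPADD
[34] I7 operands ready
[37] I7 complete
[38] R4←I7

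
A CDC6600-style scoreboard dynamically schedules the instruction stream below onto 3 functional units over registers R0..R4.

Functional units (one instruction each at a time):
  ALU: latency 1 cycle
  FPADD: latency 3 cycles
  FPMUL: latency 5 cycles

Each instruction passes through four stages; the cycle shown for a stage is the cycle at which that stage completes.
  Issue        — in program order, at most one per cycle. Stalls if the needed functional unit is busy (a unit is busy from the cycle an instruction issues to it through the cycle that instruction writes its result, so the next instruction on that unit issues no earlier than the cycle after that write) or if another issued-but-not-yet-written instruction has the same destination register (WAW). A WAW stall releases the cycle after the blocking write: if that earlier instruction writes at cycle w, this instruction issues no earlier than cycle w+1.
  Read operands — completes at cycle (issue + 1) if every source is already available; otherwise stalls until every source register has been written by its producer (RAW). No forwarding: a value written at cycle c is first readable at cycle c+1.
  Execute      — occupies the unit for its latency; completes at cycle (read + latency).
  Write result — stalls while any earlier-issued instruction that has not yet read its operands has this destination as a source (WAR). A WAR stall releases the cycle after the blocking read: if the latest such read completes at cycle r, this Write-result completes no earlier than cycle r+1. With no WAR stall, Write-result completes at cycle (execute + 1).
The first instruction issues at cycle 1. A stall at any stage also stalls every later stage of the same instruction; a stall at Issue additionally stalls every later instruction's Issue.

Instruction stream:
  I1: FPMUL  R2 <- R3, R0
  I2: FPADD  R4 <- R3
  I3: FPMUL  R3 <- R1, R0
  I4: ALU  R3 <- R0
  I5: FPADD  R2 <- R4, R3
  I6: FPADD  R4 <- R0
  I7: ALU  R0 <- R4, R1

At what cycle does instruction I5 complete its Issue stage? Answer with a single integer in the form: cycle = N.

  I1 | 1 | 2 | 7 | 8
  I2 | 2 | 3 | 6 | 7
  I3 | 9 | 10 | 15 | 16   struct: FPMUL busy until I1 writes@8
  I4 | 17 | 18 | 19 | 20   WAW R3: wait I3 write@16
  I5 | 18 | 21 | 24 | 25   RAW R3: wait I4 write@20
  I6 | 26 | 27 | 30 | 31   struct: FPADD busy until I5 writes@25
  I7 | 27 | 32 | 33 | 34   RAW R4: wait I6 write@31

cycle = 18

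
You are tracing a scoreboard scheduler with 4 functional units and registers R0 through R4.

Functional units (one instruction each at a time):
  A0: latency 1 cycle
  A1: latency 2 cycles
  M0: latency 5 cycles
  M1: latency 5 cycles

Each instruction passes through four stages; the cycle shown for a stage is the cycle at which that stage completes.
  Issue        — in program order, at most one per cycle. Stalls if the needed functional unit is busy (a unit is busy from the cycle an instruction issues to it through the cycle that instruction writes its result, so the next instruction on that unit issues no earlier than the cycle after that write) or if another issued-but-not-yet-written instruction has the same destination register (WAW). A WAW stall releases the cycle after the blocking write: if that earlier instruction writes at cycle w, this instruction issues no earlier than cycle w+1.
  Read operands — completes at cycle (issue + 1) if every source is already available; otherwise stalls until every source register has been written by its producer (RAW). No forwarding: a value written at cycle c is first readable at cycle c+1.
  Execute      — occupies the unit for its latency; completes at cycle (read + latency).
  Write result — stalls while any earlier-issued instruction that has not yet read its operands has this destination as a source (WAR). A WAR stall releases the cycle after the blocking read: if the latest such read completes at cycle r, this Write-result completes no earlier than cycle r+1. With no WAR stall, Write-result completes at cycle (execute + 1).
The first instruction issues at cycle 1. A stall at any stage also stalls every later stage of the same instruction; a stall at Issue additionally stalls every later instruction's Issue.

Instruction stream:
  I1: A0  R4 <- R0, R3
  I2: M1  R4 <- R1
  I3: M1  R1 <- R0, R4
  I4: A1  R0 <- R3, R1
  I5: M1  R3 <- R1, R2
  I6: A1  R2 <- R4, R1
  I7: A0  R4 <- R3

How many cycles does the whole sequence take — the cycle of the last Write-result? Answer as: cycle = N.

c1: I1 dispatched to A0
c2: I1 operands ready
c3: I1 complete
c4: R4←I1
c5: I2 dispatched to M1
c6: I2 operands ready
c11: I2 complete
c12: R4←I2
c13: I3 dispatched to M1
c14: I3 operands ready | I4 dispatched to A1
c19: I3 complete
c20: R1←I3
c21: I4 operands ready | I5 dispatched to M1
c22: I5 operands ready
c23: I4 complete
c24: R0←I4
c25: I6 dispatched to A1
c26: I6 operands ready | I7 dispatched to A0
c27: I5 complete
c28: R3←I5 | I6 complete
c29: R2←I6 | I7 operands ready
c30: I7 complete
c31: R4←I7

cycle = 31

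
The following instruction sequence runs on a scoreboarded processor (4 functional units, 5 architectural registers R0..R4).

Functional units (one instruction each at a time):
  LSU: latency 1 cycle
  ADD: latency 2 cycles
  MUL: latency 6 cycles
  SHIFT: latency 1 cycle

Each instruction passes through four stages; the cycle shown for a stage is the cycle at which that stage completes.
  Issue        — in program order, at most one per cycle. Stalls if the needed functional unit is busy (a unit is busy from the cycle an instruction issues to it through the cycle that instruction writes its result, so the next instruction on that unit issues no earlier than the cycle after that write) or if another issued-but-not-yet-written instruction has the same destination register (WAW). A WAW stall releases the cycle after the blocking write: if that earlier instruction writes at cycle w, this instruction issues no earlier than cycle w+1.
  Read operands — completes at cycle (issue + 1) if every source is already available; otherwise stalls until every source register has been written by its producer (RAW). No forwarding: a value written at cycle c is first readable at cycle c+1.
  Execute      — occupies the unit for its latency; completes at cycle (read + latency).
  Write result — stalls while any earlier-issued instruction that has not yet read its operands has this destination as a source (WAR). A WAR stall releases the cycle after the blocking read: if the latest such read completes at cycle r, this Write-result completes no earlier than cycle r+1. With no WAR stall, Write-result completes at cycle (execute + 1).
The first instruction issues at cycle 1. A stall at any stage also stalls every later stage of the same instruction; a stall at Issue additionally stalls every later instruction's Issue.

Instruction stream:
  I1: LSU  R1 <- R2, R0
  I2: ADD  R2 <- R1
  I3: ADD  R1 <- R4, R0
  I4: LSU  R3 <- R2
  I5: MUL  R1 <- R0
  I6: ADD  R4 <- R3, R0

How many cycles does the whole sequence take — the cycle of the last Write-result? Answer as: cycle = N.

cycle = 22

[1] I1→LSU
[2] I1 RO · I2→ADD
[3] I1 EX
[4] I1 WR R1
[5] I2 RO
[7] I2 EX
[8] I2 WR R2
[9] I3→ADD
[10] I3 RO · I4→LSU
[11] I4 RO
[12] I3 EX · I4 EX
[13] I3 WR R1 · I4 WR R3
[14] I5→MUL
[15] I5 RO · I6→ADD
[16] I6 RO
[18] I6 EX
[19] I6 WR R4
[21] I5 EX
[22] I5 WR R1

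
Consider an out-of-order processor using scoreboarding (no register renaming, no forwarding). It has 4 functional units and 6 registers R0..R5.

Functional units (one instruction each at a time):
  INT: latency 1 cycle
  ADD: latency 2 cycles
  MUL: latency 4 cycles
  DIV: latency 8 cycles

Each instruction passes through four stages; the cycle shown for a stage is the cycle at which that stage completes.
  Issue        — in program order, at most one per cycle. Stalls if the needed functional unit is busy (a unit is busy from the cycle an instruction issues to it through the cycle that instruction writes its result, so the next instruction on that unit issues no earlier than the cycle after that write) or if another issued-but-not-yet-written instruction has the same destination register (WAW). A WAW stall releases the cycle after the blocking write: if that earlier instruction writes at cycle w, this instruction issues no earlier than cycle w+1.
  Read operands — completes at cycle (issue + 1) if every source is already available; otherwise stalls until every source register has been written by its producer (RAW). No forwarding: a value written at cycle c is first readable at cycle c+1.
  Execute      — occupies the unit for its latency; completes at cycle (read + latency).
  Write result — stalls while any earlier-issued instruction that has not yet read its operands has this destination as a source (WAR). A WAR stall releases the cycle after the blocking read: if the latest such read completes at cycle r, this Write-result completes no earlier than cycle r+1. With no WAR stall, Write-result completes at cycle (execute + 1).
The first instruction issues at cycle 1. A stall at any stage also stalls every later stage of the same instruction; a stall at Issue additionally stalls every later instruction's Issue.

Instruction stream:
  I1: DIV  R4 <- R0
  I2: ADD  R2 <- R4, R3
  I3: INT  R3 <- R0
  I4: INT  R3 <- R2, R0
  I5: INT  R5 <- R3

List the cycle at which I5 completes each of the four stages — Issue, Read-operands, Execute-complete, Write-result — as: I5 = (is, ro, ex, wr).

  I1 | 1 | 2 | 10 | 11
  I2 | 2 | 12 | 14 | 15   RAW R4: wait I1 write@11
  I3 | 3 | 4 | 5 | 13   WAR R3: wait I2 read@12
  I4 | 14 | 16 | 17 | 18   struct: INT busy until I3 writes@13 · RAW R2: wait I2 write@15
  I5 | 19 | 20 | 21 | 22   struct: INT busy until I4 writes@18

I5 = (19, 20, 21, 22)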